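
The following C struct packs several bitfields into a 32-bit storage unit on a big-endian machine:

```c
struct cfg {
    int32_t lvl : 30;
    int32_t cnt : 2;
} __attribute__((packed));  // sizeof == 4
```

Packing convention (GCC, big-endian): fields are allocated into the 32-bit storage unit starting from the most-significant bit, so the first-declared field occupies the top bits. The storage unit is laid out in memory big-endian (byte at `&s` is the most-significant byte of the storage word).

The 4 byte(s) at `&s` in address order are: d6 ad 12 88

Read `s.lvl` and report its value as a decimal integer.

-173325150

[0]=0xd6 [1]=0xad [2]=0x12 [3]=0x88 (big-endian) → word 0xd6ad1288
lvl:30 @ bit 2 → (0xd6ad1288>>2)&0x3fffffff = 0x35ab44a2  ←
cnt:2 @ bit 0 → (0xd6ad1288>>0)&0x3 = 0x0
lvl signed 30b, MSB=1: 900416674 - 1073741824 = -173325150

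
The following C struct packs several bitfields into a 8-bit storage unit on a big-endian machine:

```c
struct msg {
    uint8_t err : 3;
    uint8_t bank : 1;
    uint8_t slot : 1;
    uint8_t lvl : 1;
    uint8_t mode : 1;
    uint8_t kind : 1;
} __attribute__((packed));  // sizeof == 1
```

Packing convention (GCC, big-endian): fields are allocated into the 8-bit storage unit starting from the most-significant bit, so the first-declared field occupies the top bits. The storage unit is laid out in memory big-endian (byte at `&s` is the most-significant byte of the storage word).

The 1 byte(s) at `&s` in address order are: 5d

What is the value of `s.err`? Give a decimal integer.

2

[0]=0x5d (big-endian) → word 0x5d
err:3 @ bit 5 → (0x5d>>5)&0x7 = 0x2  ←
bank:1 @ bit 4 → (0x5d>>4)&0x1 = 0x1
slot:1 @ bit 3 → (0x5d>>3)&0x1 = 0x1
lvl:1 @ bit 2 → (0x5d>>2)&0x1 = 0x1
mode:1 @ bit 1 → (0x5d>>1)&0x1 = 0x0
kind:1 @ bit 0 → (0x5d>>0)&0x1 = 0x1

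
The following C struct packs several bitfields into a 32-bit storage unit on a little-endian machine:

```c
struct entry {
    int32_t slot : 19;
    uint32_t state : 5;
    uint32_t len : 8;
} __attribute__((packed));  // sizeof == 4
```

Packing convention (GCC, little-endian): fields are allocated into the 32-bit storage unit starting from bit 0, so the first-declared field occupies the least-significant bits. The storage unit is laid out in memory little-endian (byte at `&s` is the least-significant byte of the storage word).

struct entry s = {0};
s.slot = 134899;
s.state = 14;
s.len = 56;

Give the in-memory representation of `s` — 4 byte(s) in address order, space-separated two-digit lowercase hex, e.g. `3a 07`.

f3 0e 72 38

slot:19 = 134899 → 0x20ef3 << 0 → word 0x00020ef3
state:5 = 14 → 0xe << 19 → word 0x00720ef3
len:8 = 56 → 0x38 << 24 → word 0x38720ef3
word = 0x38720ef3 → little-endian bytes:
  [0]=0xf3  [1]=0x0e  [2]=0x72  [3]=0x38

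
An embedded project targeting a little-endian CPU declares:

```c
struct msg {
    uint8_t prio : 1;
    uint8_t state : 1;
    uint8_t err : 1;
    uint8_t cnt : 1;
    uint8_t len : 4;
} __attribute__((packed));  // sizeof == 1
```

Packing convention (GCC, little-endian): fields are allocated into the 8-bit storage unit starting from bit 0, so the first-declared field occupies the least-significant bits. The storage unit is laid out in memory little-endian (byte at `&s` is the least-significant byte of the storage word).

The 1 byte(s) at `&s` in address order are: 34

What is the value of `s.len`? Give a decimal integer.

[0]=0x34 (little-endian) → word 0x34
prio:1 @ bit 0 → (0x34>>0)&0x1 = 0x0
state:1 @ bit 1 → (0x34>>1)&0x1 = 0x0
err:1 @ bit 2 → (0x34>>2)&0x1 = 0x1
cnt:1 @ bit 3 → (0x34>>3)&0x1 = 0x0
len:4 @ bit 4 → (0x34>>4)&0xf = 0x3  ←

3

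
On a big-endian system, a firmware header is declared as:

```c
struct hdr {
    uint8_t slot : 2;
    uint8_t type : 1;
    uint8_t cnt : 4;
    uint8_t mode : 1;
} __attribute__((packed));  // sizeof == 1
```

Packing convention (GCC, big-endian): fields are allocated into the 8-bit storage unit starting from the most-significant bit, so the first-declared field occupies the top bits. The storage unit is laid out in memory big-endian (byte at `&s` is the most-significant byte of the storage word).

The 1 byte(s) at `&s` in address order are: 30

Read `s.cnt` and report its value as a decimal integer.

[0]=0x30 (big-endian) → word 0x30
slot:2 @ bit 6 → (0x30>>6)&0x3 = 0x0
type:1 @ bit 5 → (0x30>>5)&0x1 = 0x1
cnt:4 @ bit 1 → (0x30>>1)&0xf = 0x8  ←
mode:1 @ bit 0 → (0x30>>0)&0x1 = 0x0

8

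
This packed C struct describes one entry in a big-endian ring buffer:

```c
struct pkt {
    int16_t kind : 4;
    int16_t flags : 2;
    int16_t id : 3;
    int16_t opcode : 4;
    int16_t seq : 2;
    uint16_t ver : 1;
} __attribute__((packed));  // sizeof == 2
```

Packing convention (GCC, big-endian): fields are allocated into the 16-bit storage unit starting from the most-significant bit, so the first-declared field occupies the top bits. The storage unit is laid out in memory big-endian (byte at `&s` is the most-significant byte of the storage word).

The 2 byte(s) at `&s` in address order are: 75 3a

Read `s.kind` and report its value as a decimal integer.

[0]=0x75 [1]=0x3a (big-endian) → word 0x753a
kind:4 @ bit 12 → (0x753a>>12)&0xf = 0x7  ←
flags:2 @ bit 10 → (0x753a>>10)&0x3 = 0x1
id:3 @ bit 7 → (0x753a>>7)&0x7 = 0x2
opcode:4 @ bit 3 → (0x753a>>3)&0xf = 0x7
seq:2 @ bit 1 → (0x753a>>1)&0x3 = 0x1
ver:1 @ bit 0 → (0x753a>>0)&0x1 = 0x0
kind signed 4b, MSB=0: value = 7

7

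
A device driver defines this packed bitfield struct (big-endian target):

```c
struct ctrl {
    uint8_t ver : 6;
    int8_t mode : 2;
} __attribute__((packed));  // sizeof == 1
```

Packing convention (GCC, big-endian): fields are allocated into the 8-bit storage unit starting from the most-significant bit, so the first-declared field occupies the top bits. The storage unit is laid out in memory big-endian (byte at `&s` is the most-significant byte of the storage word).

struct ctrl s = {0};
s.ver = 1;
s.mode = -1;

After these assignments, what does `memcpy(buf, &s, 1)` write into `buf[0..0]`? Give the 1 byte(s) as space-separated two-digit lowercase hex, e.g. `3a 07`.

[2+:6] ver=1 & 0x3f = 0x1; word=0x04
[0+:2] mode=-1 & 0x3 = 0x3; word=0x07
word = 0x07 → big-endian bytes:
  [0]=0x07

07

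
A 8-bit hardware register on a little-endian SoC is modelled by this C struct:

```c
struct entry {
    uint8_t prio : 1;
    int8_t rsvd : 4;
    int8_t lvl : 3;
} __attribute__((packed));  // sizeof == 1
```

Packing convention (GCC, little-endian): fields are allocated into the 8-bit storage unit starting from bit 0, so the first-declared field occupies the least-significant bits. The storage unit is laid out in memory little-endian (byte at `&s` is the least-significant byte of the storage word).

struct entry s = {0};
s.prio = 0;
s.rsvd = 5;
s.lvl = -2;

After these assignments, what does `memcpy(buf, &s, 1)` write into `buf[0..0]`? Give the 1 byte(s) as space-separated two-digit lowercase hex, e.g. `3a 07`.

[0+:1] prio=0 & 0x1 = 0x0; word=0x00
[1+:4] rsvd=5 & 0xf = 0x5; word=0x0a
[5+:3] lvl=-2 & 0x7 = 0x6; word=0xca
word = 0xca → little-endian bytes:
  [0]=0xca

ca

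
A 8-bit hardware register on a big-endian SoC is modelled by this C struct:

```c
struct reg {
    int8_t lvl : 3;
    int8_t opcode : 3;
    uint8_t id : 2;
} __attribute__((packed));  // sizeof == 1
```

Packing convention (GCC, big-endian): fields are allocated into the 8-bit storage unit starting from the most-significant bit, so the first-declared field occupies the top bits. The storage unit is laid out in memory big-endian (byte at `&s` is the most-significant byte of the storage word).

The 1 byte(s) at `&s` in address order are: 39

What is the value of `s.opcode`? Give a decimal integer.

-2

[0]=0x39 (big-endian) → word 0x39
lvl:3 @ bit 5 → (0x39>>5)&0x7 = 0x1
opcode:3 @ bit 2 → (0x39>>2)&0x7 = 0x6  ←
id:2 @ bit 0 → (0x39>>0)&0x3 = 0x1
opcode signed 3b, MSB=1: 6 - 8 = -2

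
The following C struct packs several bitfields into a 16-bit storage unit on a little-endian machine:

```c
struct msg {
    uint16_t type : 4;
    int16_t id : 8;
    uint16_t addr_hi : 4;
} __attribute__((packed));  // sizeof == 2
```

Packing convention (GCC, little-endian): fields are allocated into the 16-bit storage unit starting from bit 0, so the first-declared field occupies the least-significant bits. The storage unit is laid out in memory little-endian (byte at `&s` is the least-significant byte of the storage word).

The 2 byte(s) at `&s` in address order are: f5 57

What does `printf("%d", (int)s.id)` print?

127

[0]=0xf5 [1]=0x57 (little-endian) → word 0x57f5
type:4 @ bit 0 → (0x57f5>>0)&0xf = 0x5
id:8 @ bit 4 → (0x57f5>>4)&0xff = 0x7f  ←
addr_hi:4 @ bit 12 → (0x57f5>>12)&0xf = 0x5
id signed 8b, MSB=0: value = 127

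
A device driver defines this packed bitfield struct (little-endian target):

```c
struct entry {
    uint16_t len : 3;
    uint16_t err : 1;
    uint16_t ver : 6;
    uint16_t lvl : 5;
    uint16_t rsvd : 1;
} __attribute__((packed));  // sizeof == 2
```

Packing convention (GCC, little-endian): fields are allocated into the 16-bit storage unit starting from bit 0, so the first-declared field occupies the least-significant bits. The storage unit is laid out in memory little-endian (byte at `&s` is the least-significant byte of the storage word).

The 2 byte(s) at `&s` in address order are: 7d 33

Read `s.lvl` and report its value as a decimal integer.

[0]=0x7d [1]=0x33 (little-endian) → word 0x337d
len [0+:3] = (word>>0) & 0x7 = 5
err [3+:1] = (word>>3) & 0x1 = 1
ver [4+:6] = (word>>4) & 0x3f = 55
lvl [10+:5] = (word>>10) & 0x1f = 12  ←
rsvd [15+:1] = (word>>15) & 0x1 = 0

12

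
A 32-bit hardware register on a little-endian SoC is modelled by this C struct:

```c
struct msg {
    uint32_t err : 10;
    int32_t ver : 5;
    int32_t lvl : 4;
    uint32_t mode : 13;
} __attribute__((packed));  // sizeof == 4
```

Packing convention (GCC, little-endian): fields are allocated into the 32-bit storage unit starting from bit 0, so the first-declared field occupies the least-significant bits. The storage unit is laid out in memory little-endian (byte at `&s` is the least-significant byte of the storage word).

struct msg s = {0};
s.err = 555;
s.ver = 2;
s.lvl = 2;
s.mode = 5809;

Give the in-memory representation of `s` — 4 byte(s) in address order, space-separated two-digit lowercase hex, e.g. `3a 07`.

2b 0a 89 b5

err (10b) val=555 bits=0x22b at bit 0: 0x0000022b
ver (5b) val=2 bits=0x2 at bit 10: 0x00000a2b
lvl (4b) val=2 bits=0x2 at bit 15: 0x00010a2b
mode (13b) val=5809 bits=0x16b1 at bit 19: 0xb5890a2b
word = 0xb5890a2b → little-endian bytes:
  [0]=0x2b  [1]=0x0a  [2]=0x89  [3]=0xb5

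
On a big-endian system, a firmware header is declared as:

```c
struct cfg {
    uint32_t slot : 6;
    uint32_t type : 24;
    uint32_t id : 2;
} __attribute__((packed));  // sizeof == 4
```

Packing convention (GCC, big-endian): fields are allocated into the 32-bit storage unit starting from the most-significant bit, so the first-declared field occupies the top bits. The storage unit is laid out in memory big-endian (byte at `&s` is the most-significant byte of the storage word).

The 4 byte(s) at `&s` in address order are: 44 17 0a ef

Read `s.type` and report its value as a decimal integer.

377531

[0]=0x44 [1]=0x17 [2]=0x0a [3]=0xef (big-endian) → word 0x44170aef
slot:6 @ bit 26 → (0x44170aef>>26)&0x3f = 0x11
type:24 @ bit 2 → (0x44170aef>>2)&0xffffff = 0x5c2bb  ←
id:2 @ bit 0 → (0x44170aef>>0)&0x3 = 0x3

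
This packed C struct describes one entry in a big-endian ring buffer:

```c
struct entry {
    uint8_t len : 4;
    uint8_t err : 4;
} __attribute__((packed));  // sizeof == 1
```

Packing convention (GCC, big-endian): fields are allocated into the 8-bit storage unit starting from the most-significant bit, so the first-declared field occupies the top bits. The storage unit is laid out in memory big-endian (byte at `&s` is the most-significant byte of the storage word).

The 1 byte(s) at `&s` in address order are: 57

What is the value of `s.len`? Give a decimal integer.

[0]=0x57 (big-endian) → word 0x57
len:4 @ bit 4 → (0x57>>4)&0xf = 0x5  ←
err:4 @ bit 0 → (0x57>>0)&0xf = 0x7

5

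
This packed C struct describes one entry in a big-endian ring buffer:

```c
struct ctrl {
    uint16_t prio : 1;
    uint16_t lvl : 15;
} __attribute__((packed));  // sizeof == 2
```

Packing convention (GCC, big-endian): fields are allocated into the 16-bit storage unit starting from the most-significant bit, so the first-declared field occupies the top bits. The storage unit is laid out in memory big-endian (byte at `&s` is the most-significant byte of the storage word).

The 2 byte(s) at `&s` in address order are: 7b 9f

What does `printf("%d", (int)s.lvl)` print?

31647

[0]=0x7b [1]=0x9f (big-endian) → word 0x7b9f
prio [15+:1] = (word>>15) & 0x1 = 0
lvl [0+:15] = (word>>0) & 0x7fff = 31647  ←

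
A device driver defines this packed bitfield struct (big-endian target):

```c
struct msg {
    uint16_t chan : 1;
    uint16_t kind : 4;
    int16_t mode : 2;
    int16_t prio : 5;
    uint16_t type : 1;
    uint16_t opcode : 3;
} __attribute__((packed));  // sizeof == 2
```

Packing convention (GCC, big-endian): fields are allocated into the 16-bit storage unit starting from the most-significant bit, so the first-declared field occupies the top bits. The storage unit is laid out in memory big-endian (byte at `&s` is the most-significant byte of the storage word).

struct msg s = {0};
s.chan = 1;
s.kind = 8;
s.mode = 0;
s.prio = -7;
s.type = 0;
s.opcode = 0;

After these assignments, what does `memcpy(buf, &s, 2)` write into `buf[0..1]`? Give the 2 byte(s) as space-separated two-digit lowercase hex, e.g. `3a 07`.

c1 90

chan (1b) val=1 bits=0x1 at bit 15: 0x8000
kind (4b) val=8 bits=0x8 at bit 11: 0xc000
mode (2b) val=0 bits=0x0 at bit 9: 0xc000
prio (5b) val=-7 bits=0x19 at bit 4: 0xc190
type (1b) val=0 bits=0x0 at bit 3: 0xc190
opcode (3b) val=0 bits=0x0 at bit 0: 0xc190
word = 0xc190 → big-endian bytes:
  [0]=0xc1  [1]=0x90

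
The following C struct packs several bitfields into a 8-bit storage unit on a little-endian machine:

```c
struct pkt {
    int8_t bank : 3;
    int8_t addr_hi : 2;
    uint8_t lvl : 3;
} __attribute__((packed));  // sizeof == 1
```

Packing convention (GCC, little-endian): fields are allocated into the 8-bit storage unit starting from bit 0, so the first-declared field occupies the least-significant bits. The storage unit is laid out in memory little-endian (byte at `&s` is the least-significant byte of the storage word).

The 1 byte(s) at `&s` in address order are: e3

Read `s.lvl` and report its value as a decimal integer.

7

[0]=0xe3 (little-endian) → word 0xe3
bank [0+:3] = (word>>0) & 0x7 = 3
addr_hi [3+:2] = (word>>3) & 0x3 = 0
lvl [5+:3] = (word>>5) & 0x7 = 7  ←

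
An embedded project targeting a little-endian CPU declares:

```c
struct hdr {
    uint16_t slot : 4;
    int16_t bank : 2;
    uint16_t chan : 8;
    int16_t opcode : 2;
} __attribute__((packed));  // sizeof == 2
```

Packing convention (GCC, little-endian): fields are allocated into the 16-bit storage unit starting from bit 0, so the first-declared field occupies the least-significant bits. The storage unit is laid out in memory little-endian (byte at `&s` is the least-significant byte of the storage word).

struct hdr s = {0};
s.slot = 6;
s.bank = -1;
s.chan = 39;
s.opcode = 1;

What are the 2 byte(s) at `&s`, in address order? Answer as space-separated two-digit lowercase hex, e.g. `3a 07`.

f6 49

[0+:4] slot=6 & 0xf = 0x6; word=0x0006
[4+:2] bank=-1 & 0x3 = 0x3; word=0x0036
[6+:8] chan=39 & 0xff = 0x27; word=0x09f6
[14+:2] opcode=1 & 0x3 = 0x1; word=0x49f6
word = 0x49f6 → little-endian bytes:
  [0]=0xf6  [1]=0x49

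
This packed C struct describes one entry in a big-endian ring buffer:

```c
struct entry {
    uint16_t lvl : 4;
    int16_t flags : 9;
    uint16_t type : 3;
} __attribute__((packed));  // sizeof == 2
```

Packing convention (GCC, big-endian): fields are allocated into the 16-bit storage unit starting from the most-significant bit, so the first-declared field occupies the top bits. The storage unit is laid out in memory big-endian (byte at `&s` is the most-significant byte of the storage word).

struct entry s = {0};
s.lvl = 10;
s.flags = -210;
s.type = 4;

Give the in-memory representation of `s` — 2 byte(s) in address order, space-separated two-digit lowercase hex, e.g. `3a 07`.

lvl (4b) val=10 bits=0xa at bit 12: 0xa000
flags (9b) val=-210 bits=0x12e at bit 3: 0xa970
type (3b) val=4 bits=0x4 at bit 0: 0xa974
word = 0xa974 → big-endian bytes:
  [0]=0xa9  [1]=0x74

a9 74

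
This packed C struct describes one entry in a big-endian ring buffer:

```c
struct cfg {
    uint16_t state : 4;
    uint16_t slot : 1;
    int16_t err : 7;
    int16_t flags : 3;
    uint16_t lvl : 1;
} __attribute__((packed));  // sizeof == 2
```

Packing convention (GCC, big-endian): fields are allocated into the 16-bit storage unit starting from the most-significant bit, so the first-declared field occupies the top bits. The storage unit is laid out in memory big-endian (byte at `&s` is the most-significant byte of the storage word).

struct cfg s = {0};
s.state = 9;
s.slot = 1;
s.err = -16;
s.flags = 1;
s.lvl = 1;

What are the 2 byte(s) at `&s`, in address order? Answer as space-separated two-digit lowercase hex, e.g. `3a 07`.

9f 03

state (4b) val=9 bits=0x9 at bit 12: 0x9000
slot (1b) val=1 bits=0x1 at bit 11: 0x9800
err (7b) val=-16 bits=0x70 at bit 4: 0x9f00
flags (3b) val=1 bits=0x1 at bit 1: 0x9f02
lvl (1b) val=1 bits=0x1 at bit 0: 0x9f03
word = 0x9f03 → big-endian bytes:
  [0]=0x9f  [1]=0x03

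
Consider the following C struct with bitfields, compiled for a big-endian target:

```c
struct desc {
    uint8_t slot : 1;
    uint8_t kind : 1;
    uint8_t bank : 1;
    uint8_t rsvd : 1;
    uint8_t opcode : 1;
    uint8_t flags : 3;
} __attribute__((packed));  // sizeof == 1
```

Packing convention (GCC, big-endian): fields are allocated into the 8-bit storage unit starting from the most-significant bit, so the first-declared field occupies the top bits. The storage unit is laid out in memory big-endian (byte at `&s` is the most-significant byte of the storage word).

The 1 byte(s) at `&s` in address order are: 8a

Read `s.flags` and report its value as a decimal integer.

2

[0]=0x8a (big-endian) → word 0x8a
slot:1 @ bit 7 → (0x8a>>7)&0x1 = 0x1
kind:1 @ bit 6 → (0x8a>>6)&0x1 = 0x0
bank:1 @ bit 5 → (0x8a>>5)&0x1 = 0x0
rsvd:1 @ bit 4 → (0x8a>>4)&0x1 = 0x0
opcode:1 @ bit 3 → (0x8a>>3)&0x1 = 0x1
flags:3 @ bit 0 → (0x8a>>0)&0x7 = 0x2  ←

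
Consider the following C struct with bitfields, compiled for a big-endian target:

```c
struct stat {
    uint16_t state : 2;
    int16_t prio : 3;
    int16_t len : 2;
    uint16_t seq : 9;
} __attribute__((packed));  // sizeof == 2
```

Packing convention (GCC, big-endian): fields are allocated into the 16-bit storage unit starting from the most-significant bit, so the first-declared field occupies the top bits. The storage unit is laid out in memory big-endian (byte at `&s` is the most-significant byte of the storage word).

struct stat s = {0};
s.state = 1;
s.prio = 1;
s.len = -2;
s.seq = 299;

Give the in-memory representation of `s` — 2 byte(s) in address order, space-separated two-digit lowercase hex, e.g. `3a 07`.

4d 2b

state:2 = 1 → 0x1 << 14 → word 0x4000
prio:3 = 1 → 0x1 << 11 → word 0x4800
len:2 = -2 → 0x2 << 9 → word 0x4c00
seq:9 = 299 → 0x12b << 0 → word 0x4d2b
word = 0x4d2b → big-endian bytes:
  [0]=0x4d  [1]=0x2b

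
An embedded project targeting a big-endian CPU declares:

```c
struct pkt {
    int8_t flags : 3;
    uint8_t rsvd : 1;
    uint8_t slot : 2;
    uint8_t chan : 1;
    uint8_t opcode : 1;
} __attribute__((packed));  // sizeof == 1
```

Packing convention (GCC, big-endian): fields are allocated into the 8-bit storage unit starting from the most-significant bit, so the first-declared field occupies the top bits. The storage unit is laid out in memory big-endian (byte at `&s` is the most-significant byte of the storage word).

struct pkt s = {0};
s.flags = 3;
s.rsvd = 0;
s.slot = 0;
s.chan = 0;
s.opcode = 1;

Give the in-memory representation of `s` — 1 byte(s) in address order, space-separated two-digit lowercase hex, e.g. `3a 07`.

[5+:3] flags=3 & 0x7 = 0x3; word=0x60
[4+:1] rsvd=0 & 0x1 = 0x0; word=0x60
[2+:2] slot=0 & 0x3 = 0x0; word=0x60
[1+:1] chan=0 & 0x1 = 0x0; word=0x60
[0+:1] opcode=1 & 0x1 = 0x1; word=0x61
word = 0x61 → big-endian bytes:
  [0]=0x61

61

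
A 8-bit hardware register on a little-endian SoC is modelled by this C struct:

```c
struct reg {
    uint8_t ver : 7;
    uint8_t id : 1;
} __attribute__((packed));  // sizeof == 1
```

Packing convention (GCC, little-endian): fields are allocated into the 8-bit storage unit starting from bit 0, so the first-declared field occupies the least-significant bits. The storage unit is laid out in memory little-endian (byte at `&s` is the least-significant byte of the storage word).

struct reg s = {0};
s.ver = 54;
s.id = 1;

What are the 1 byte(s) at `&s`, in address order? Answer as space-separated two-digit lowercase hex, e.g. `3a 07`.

[0+:7] ver=54 & 0x7f = 0x36; word=0x36
[7+:1] id=1 & 0x1 = 0x1; word=0xb6
word = 0xb6 → little-endian bytes:
  [0]=0xb6

b6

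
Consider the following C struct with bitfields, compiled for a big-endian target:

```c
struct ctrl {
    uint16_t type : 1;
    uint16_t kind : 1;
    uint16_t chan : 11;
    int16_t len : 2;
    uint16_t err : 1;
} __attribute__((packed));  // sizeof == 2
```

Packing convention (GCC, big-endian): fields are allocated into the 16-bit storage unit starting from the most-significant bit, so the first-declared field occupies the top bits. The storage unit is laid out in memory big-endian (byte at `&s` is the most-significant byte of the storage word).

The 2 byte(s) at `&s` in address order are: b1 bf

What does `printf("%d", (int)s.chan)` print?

1591

[0]=0xb1 [1]=0xbf (big-endian) → word 0xb1bf
type [15+:1] = (word>>15) & 0x1 = 1
kind [14+:1] = (word>>14) & 0x1 = 0
chan [3+:11] = (word>>3) & 0x7ff = 1591  ←
len [1+:2] = (word>>1) & 0x3 = 3
err [0+:1] = (word>>0) & 0x1 = 1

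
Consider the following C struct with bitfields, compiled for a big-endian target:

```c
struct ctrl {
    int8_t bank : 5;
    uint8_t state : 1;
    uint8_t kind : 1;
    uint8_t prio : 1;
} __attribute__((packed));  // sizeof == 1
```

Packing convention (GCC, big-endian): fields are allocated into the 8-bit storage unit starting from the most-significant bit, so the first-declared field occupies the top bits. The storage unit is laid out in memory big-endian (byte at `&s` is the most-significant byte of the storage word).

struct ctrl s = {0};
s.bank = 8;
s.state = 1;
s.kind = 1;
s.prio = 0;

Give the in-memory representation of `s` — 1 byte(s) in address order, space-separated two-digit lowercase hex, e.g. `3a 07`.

46

[3+:5] bank=8 & 0x1f = 0x8; word=0x40
[2+:1] state=1 & 0x1 = 0x1; word=0x44
[1+:1] kind=1 & 0x1 = 0x1; word=0x46
[0+:1] prio=0 & 0x1 = 0x0; word=0x46
word = 0x46 → big-endian bytes:
  [0]=0x46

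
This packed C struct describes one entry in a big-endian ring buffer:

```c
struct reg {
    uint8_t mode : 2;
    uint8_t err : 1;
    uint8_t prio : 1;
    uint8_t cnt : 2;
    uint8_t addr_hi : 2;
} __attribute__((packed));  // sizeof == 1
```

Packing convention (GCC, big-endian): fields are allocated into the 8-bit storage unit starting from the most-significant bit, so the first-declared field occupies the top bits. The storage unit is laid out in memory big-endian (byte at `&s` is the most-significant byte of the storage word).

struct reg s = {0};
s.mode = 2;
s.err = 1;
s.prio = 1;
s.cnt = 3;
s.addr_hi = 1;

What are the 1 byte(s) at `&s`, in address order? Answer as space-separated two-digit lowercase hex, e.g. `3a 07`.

bd

[6+:2] mode=2 & 0x3 = 0x2; word=0x80
[5+:1] err=1 & 0x1 = 0x1; word=0xa0
[4+:1] prio=1 & 0x1 = 0x1; word=0xb0
[2+:2] cnt=3 & 0x3 = 0x3; word=0xbc
[0+:2] addr_hi=1 & 0x3 = 0x1; word=0xbd
word = 0xbd → big-endian bytes:
  [0]=0xbd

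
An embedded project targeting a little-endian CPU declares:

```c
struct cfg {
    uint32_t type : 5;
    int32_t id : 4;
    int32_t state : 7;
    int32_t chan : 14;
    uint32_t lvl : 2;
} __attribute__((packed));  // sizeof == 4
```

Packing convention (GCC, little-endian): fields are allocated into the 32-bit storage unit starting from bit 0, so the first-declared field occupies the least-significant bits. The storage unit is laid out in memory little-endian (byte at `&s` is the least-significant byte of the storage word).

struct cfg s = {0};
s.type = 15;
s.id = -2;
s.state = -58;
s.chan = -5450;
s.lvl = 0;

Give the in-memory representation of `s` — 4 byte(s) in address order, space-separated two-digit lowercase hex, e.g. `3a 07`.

cf 8d b6 2a

type (5b) val=15 bits=0xf at bit 0: 0x0000000f
id (4b) val=-2 bits=0xe at bit 5: 0x000001cf
state (7b) val=-58 bits=0x46 at bit 9: 0x00008dcf
chan (14b) val=-5450 bits=0x2ab6 at bit 16: 0x2ab68dcf
lvl (2b) val=0 bits=0x0 at bit 30: 0x2ab68dcf
word = 0x2ab68dcf → little-endian bytes:
  [0]=0xcf  [1]=0x8d  [2]=0xb6  [3]=0x2a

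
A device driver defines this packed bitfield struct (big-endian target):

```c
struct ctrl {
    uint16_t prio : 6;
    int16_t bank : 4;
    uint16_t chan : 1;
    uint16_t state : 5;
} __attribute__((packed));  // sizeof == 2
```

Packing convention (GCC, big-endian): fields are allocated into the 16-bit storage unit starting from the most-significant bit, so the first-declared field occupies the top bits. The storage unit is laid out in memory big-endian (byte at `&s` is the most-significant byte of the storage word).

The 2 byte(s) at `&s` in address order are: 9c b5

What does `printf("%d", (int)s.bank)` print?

2

[0]=0x9c [1]=0xb5 (big-endian) → word 0x9cb5
prio [10+:6] = (word>>10) & 0x3f = 39
bank [6+:4] = (word>>6) & 0xf = 2  ←
chan [5+:1] = (word>>5) & 0x1 = 1
state [0+:5] = (word>>0) & 0x1f = 21
bank signed 4b, MSB=0: value = 2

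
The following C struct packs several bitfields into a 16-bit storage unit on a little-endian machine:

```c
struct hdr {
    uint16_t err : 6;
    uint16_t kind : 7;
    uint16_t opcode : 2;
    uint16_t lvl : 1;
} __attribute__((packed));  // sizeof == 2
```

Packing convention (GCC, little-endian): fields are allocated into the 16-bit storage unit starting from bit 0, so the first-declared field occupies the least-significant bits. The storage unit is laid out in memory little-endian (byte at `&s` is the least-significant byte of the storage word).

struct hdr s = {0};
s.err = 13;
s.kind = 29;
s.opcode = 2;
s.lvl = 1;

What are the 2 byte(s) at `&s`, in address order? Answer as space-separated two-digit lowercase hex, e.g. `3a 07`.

err:6 = 13 → 0xd << 0 → word 0x000d
kind:7 = 29 → 0x1d << 6 → word 0x074d
opcode:2 = 2 → 0x2 << 13 → word 0x474d
lvl:1 = 1 → 0x1 << 15 → word 0xc74d
word = 0xc74d → little-endian bytes:
  [0]=0x4d  [1]=0xc7

4d c7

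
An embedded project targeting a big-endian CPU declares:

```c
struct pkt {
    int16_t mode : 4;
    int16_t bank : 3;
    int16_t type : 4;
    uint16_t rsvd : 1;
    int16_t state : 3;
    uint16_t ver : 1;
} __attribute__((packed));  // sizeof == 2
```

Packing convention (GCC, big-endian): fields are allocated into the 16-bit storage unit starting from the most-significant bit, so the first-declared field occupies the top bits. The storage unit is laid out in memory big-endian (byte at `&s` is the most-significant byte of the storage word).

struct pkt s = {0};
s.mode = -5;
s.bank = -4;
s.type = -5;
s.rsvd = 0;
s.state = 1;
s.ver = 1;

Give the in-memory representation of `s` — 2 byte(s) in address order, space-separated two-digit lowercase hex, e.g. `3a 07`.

b9 63

[12+:4] mode=-5 & 0xf = 0xb; word=0xb000
[9+:3] bank=-4 & 0x7 = 0x4; word=0xb800
[5+:4] type=-5 & 0xf = 0xb; word=0xb960
[4+:1] rsvd=0 & 0x1 = 0x0; word=0xb960
[1+:3] state=1 & 0x7 = 0x1; word=0xb962
[0+:1] ver=1 & 0x1 = 0x1; word=0xb963
word = 0xb963 → big-endian bytes:
  [0]=0xb9  [1]=0x63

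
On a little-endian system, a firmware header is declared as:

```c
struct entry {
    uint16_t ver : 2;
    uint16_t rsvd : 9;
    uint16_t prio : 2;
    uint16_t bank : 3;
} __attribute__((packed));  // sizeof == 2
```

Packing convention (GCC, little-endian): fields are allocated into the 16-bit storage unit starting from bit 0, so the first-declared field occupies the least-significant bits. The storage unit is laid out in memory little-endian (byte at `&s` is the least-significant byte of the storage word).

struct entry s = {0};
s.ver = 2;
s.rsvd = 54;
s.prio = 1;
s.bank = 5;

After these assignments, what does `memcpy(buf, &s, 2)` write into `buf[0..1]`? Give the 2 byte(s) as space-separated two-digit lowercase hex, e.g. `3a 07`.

da a8

ver:2 = 2 → 0x2 << 0 → word 0x0002
rsvd:9 = 54 → 0x36 << 2 → word 0x00da
prio:2 = 1 → 0x1 << 11 → word 0x08da
bank:3 = 5 → 0x5 << 13 → word 0xa8da
word = 0xa8da → little-endian bytes:
  [0]=0xda  [1]=0xa8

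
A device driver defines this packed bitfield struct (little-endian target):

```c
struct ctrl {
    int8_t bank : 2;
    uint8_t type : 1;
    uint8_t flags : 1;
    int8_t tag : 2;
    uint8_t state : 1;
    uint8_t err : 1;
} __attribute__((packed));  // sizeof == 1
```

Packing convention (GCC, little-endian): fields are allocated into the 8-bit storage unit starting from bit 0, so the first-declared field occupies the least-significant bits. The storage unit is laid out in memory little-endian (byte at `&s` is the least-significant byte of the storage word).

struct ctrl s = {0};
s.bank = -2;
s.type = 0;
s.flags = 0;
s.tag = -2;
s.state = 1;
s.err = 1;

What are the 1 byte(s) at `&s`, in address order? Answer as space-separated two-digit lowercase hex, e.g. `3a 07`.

[0+:2] bank=-2 & 0x3 = 0x2; word=0x02
[2+:1] type=0 & 0x1 = 0x0; word=0x02
[3+:1] flags=0 & 0x1 = 0x0; word=0x02
[4+:2] tag=-2 & 0x3 = 0x2; word=0x22
[6+:1] state=1 & 0x1 = 0x1; word=0x62
[7+:1] err=1 & 0x1 = 0x1; word=0xe2
word = 0xe2 → little-endian bytes:
  [0]=0xe2

e2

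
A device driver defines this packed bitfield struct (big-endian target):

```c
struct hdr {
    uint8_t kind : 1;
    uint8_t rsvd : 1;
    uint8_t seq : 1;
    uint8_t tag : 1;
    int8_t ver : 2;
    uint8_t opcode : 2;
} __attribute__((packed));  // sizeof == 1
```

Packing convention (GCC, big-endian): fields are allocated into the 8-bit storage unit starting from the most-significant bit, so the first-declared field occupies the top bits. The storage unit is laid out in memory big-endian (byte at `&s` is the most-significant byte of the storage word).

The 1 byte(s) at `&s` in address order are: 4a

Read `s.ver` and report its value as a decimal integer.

-2

[0]=0x4a (big-endian) → word 0x4a
kind [7+:1] = (word>>7) & 0x1 = 0
rsvd [6+:1] = (word>>6) & 0x1 = 1
seq [5+:1] = (word>>5) & 0x1 = 0
tag [4+:1] = (word>>4) & 0x1 = 0
ver [2+:2] = (word>>2) & 0x3 = 2  ←
opcode [0+:2] = (word>>0) & 0x3 = 2
ver signed 2b, MSB=1: 2 - 4 = -2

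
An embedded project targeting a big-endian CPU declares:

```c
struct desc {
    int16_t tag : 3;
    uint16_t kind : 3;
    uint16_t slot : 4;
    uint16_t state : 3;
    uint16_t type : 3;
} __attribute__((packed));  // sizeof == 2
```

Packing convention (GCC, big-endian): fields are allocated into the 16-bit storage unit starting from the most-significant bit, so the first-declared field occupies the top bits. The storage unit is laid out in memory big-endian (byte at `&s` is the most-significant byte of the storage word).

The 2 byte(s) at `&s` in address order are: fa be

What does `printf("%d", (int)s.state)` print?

7

[0]=0xfa [1]=0xbe (big-endian) → word 0xfabe
tag [13+:3] = (word>>13) & 0x7 = 7
kind [10+:3] = (word>>10) & 0x7 = 6
slot [6+:4] = (word>>6) & 0xf = 10
state [3+:3] = (word>>3) & 0x7 = 7  ←
type [0+:3] = (word>>0) & 0x7 = 6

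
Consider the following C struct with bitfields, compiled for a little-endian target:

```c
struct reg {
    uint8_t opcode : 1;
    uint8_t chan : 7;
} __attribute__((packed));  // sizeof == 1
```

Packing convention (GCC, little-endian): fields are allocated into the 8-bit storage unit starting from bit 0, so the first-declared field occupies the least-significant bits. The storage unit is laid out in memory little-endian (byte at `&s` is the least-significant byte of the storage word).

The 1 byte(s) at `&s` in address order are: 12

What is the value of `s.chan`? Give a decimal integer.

9

[0]=0x12 (little-endian) → word 0x12
opcode [0+:1] = (word>>0) & 0x1 = 0
chan [1+:7] = (word>>1) & 0x7f = 9  ←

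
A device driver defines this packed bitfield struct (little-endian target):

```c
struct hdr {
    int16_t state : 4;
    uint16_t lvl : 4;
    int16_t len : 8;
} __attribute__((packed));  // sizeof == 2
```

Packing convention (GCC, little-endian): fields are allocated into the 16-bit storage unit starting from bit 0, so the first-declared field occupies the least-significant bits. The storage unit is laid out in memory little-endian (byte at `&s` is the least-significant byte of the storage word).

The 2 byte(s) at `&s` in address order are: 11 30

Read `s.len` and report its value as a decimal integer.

[0]=0x11 [1]=0x30 (little-endian) → word 0x3011
state [0+:4] = (word>>0) & 0xf = 1
lvl [4+:4] = (word>>4) & 0xf = 1
len [8+:8] = (word>>8) & 0xff = 48  ←
len signed 8b, MSB=0: value = 48

48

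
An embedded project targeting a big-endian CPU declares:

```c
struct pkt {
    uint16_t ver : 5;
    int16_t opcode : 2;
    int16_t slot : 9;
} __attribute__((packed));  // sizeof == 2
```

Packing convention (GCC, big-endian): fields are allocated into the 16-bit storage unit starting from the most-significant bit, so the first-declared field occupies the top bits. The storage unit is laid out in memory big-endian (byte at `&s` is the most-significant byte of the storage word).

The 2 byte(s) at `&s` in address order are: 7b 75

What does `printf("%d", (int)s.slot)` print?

-139

[0]=0x7b [1]=0x75 (big-endian) → word 0x7b75
ver:5 @ bit 11 → (0x7b75>>11)&0x1f = 0xf
opcode:2 @ bit 9 → (0x7b75>>9)&0x3 = 0x1
slot:9 @ bit 0 → (0x7b75>>0)&0x1ff = 0x175  ←
slot signed 9b, MSB=1: 373 - 512 = -139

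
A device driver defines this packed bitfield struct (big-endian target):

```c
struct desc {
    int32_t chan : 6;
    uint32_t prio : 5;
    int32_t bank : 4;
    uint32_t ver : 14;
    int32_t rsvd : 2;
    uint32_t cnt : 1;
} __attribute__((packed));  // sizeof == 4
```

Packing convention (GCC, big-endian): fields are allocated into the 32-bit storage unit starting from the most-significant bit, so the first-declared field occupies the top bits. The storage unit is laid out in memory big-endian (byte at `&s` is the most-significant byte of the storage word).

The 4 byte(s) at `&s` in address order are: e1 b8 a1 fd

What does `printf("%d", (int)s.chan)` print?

-8

[0]=0xe1 [1]=0xb8 [2]=0xa1 [3]=0xfd (big-endian) → word 0xe1b8a1fd
chan:6 @ bit 26 → (0xe1b8a1fd>>26)&0x3f = 0x38  ←
prio:5 @ bit 21 → (0xe1b8a1fd>>21)&0x1f = 0xd
bank:4 @ bit 17 → (0xe1b8a1fd>>17)&0xf = 0xc
ver:14 @ bit 3 → (0xe1b8a1fd>>3)&0x3fff = 0x143f
rsvd:2 @ bit 1 → (0xe1b8a1fd>>1)&0x3 = 0x2
cnt:1 @ bit 0 → (0xe1b8a1fd>>0)&0x1 = 0x1
chan signed 6b, MSB=1: 56 - 64 = -8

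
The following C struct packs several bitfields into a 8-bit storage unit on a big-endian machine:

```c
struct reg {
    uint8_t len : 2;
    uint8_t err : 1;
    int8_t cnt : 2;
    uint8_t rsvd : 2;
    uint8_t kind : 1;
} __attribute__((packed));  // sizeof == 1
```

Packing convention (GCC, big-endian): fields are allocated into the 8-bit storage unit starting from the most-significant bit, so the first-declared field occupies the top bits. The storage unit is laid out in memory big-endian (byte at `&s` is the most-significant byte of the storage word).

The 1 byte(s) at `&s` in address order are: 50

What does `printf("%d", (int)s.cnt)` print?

[0]=0x50 (big-endian) → word 0x50
len [6+:2] = (word>>6) & 0x3 = 1
err [5+:1] = (word>>5) & 0x1 = 0
cnt [3+:2] = (word>>3) & 0x3 = 2  ←
rsvd [1+:2] = (word>>1) & 0x3 = 0
kind [0+:1] = (word>>0) & 0x1 = 0
cnt signed 2b, MSB=1: 2 - 4 = -2

-2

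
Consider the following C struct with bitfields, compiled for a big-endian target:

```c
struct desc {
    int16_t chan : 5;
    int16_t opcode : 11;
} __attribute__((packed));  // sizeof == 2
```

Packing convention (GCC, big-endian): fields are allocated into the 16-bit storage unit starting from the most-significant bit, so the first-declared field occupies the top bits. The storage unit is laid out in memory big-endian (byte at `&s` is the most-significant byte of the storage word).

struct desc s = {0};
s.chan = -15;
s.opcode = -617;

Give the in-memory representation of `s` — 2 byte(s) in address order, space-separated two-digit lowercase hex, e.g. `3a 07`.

chan (5b) val=-15 bits=0x11 at bit 11: 0x8800
opcode (11b) val=-617 bits=0x597 at bit 0: 0x8d97
word = 0x8d97 → big-endian bytes:
  [0]=0x8d  [1]=0x97

8d 97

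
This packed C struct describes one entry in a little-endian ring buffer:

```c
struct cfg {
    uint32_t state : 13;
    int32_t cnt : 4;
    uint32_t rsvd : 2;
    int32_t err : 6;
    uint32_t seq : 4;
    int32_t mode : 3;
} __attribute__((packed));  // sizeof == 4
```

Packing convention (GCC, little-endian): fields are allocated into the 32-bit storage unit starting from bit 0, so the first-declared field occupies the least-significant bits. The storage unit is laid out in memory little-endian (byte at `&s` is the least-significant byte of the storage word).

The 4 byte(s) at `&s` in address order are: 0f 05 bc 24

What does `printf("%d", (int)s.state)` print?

1295

[0]=0x0f [1]=0x05 [2]=0xbc [3]=0x24 (little-endian) → word 0x24bc050f
state [0+:13] = (word>>0) & 0x1fff = 1295  ←
cnt [13+:4] = (word>>13) & 0xf = 0
rsvd [17+:2] = (word>>17) & 0x3 = 2
err [19+:6] = (word>>19) & 0x3f = 23
seq [25+:4] = (word>>25) & 0xf = 2
mode [29+:3] = (word>>29) & 0x7 = 1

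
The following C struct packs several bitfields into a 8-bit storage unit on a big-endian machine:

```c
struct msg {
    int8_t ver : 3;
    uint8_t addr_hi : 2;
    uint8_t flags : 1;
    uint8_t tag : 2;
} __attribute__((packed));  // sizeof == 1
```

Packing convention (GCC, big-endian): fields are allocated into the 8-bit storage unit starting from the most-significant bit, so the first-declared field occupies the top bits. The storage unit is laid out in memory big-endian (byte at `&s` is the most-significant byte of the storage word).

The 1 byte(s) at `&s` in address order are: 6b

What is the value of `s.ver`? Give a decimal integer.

[0]=0x6b (big-endian) → word 0x6b
ver:3 @ bit 5 → (0x6b>>5)&0x7 = 0x3  ←
addr_hi:2 @ bit 3 → (0x6b>>3)&0x3 = 0x1
flags:1 @ bit 2 → (0x6b>>2)&0x1 = 0x0
tag:2 @ bit 0 → (0x6b>>0)&0x3 = 0x3
ver signed 3b, MSB=0: value = 3

3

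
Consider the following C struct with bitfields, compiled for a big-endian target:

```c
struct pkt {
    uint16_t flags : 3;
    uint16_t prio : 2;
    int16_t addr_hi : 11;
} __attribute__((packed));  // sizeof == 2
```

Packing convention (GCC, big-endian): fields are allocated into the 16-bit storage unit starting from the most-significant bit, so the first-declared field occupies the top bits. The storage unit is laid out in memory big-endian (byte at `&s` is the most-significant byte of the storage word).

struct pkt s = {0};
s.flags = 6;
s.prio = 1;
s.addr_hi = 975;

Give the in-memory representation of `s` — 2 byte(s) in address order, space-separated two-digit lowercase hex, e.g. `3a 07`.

cb cf

[13+:3] flags=6 & 0x7 = 0x6; word=0xc000
[11+:2] prio=1 & 0x3 = 0x1; word=0xc800
[0+:11] addr_hi=975 & 0x7ff = 0x3cf; word=0xcbcf
word = 0xcbcf → big-endian bytes:
  [0]=0xcb  [1]=0xcf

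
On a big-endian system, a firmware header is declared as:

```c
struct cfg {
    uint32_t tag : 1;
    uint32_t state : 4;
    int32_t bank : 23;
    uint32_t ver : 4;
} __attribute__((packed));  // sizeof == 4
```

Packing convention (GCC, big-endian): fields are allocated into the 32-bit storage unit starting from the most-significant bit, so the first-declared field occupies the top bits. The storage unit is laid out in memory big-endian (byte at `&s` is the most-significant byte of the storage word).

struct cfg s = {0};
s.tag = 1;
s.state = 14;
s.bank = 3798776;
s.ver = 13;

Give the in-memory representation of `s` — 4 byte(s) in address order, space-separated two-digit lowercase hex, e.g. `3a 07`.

tag:1 = 1 → 0x1 << 31 → word 0x80000000
state:4 = 14 → 0xe << 27 → word 0xf0000000
bank:23 = 3798776 → 0x39f6f8 << 4 → word 0xf39f6f80
ver:4 = 13 → 0xd << 0 → word 0xf39f6f8d
word = 0xf39f6f8d → big-endian bytes:
  [0]=0xf3  [1]=0x9f  [2]=0x6f  [3]=0x8d

f3 9f 6f 8d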